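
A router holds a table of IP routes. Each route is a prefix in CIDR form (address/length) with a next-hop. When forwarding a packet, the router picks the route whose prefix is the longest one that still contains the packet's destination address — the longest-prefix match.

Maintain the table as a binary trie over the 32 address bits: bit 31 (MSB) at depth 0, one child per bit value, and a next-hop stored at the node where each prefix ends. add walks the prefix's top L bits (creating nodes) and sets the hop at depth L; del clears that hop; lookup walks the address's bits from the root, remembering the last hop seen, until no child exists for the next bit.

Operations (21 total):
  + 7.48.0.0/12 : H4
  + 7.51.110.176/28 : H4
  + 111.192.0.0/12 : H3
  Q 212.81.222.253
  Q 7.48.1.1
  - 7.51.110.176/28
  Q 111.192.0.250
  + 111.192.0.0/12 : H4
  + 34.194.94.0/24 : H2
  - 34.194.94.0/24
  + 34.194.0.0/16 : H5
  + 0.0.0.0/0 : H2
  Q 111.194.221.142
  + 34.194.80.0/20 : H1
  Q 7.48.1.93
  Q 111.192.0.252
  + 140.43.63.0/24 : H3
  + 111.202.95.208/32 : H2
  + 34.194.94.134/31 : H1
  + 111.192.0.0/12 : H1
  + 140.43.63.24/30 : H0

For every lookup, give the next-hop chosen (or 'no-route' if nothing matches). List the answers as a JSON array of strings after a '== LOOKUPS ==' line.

Trace:
  add 7.48.0.0/12 -> H4 at depth 12
  add 7.51.110.176/28 -> H4 at depth 28
  add 111.192.0.0/12 -> H3 at depth 12
  ? 212.81.222.253  path d0:-  best=no-route
  ? 7.48.1.1  path d0:-→d1:-→d2:-→d3:-→d4:-→d5:-→d6:-→d7:-→d8:-→d9:-→d10:-→d11:-→d12:H4→d13:-→d14:-  best=H4
  del 7.51.110.176/28 (clear depth 28)
  ? 111.192.0.250  path d0:-→d1:-→d2:-→d3:-→d4:-→d5:-→d6:-→d7:-→d8:-→d9:-→d10:-→d11:-→d12:H3  best=H3
  add 111.192.0.0/12 -> H4 at depth 12
  add 34.194.94.0/24 -> H2 at depth 24
  del 34.194.94.0/24 (clear depth 24)
  add 34.194.0.0/16 -> H5 at depth 16
  add 0.0.0.0/0 -> H2 at depth 0
  ? 111.194.221.142  path d0:H2→d1:-→d2:-→d3:-→d4:-→d5:-→d6:-→d7:-→d8:-→d9:-→d10:-→d11:-→d12:H4  best=H4
  add 34.194.80.0/20 -> H1 at depth 20
  ? 7.48.1.93  path d0:H2→d1:-→d2:-→d3:-→d4:-→d5:-→d6:-→d7:-→d8:-→d9:-→d10:-→d11:-→d12:H4→d13:-→d14:-  best=H4
  ? 111.192.0.252  path d0:H2→d1:-→d2:-→d3:-→d4:-→d5:-→d6:-→d7:-→d8:-→d9:-→d10:-→d11:-→d12:H4  best=H4
  add 140.43.63.0/24 -> H3 at depth 24
  add 111.202.95.208/32 -> H2 at depth 32
  add 34.194.94.134/31 -> H1 at depth 31
  add 111.192.0.0/12 -> H1 at depth 12
  add 140.43.63.24/30 -> H0 at depth 30

== LOOKUPS ==
["no-route","H4","H3","H4","H4","H4"]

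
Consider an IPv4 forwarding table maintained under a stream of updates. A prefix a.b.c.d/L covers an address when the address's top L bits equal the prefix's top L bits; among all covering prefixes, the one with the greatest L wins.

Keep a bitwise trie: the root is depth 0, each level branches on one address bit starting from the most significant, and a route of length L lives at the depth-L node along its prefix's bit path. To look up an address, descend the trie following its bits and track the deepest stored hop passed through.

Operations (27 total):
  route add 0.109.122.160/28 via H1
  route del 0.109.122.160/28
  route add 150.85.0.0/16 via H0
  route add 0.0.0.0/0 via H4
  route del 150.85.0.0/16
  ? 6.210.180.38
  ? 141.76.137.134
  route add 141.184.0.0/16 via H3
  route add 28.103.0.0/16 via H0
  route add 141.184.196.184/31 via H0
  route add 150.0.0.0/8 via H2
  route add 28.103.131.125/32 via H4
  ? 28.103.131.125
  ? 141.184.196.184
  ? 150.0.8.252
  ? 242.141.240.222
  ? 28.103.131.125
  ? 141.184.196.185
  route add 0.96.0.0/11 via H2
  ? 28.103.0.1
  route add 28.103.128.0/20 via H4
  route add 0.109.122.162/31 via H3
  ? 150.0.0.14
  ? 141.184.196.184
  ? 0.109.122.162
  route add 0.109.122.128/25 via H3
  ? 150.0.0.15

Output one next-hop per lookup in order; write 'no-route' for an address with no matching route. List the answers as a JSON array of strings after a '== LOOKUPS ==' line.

Process each operation:
  add 0.109.122.160/28 -> H1 at depth 28
  - 0.109.122.160/28 clear@28
  add 150.85.0.0/16 -> H0 at depth 16
  add 0.0.0.0/0 -> H4 at depth 0
  - 150.85.0.0/16 clear@16
  lookup 6.210.180.38: bits 00000 walk d0:H4→d1:-→d2:-→d3:-→d4:-→d5:- -> H4
  lookup 141.76.137.134: bits 100 walk d0:H4→d1:-→d2:-→d3:- -> H4
  add 141.184.0.0/16 -> H3 at depth 16
  add 28.103.0.0/16 -> H0 at depth 16
  add 141.184.196.184/31 -> H0 at depth 31
  add 150.0.0.0/8 -> H2 at depth 8
  add 28.103.131.125/32 -> H4 at depth 32
  lookup 28.103.131.125: bits 00011100011001111000001101111101 walk d0:H4→d1:-→d2:-→d3:-→d4:-→d5:-→d6:-→d7:-→d8:-→d9:-→d10:-→d11:-→d12:-→d13:-→d14:-→d15:-→d16:H0→d17:-→d18:-→d19:-→d20:-→d21:-→d22:-→d23:-→d24:-→d25:-→d26:-→d27:-→d28:-→d29:-→d30:-→d31:-→d32:H4 -> H4
  lookup 141.184.196.184: bits 1000110110111000110001001011100 walk d0:H4→d1:-→d2:-→d3:-→d4:-→d5:-→d6:-→d7:-→d8:-→d9:-→d10:-→d11:-→d12:-→d13:-→d14:-→d15:-→d16:H3→d17:-→d18:-→d19:-→d20:-→d21:-→d22:-→d23:-→d24:-→d25:-→d26:-→d27:-→d28:-→d29:-→d30:-→d31:H0 -> H0
  lookup 150.0.8.252: bits 100101100 walk d0:H4→d1:-→d2:-→d3:-→d4:-→d5:-→d6:-→d7:-→d8:H2→d9:- -> H2
  lookup 242.141.240.222: bits 1 walk d0:H4→d1:- -> H4
  lookup 28.103.131.125: bits 00011100011001111000001101111101 walk d0:H4→d1:-→d2:-→d3:-→d4:-→d5:-→d6:-→d7:-→d8:-→d9:-→d10:-→d11:-→d12:-→d13:-→d14:-→d15:-→d16:H0→d17:-→d18:-→d19:-→d20:-→d21:-→d22:-→d23:-→d24:-→d25:-→d26:-→d27:-→d28:-→d29:-→d30:-→d31:-→d32:H4 -> H4
  lookup 141.184.196.185: bits 1000110110111000110001001011100 walk d0:H4→d1:-→d2:-→d3:-→d4:-→d5:-→d6:-→d7:-→d8:-→d9:-→d10:-→d11:-→d12:-→d13:-→d14:-→d15:-→d16:H3→d17:-→d18:-→d19:-→d20:-→d21:-→d22:-→d23:-→d24:-→d25:-→d26:-→d27:-→d28:-→d29:-→d30:-→d31:H0 -> H0
  add 0.96.0.0/11 -> H2 at depth 11
  lookup 28.103.0.1: bits 0001110001100111 walk d0:H4→d1:-→d2:-→d3:-→d4:-→d5:-→d6:-→d7:-→d8:-→d9:-→d10:-→d11:-→d12:-→d13:-→d14:-→d15:-→d16:H0 -> H0
  add 28.103.128.0/20 -> H4 at depth 20
  add 0.109.122.162/31 -> H3 at depth 31
  lookup 150.0.0.14: bits 100101100 walk d0:H4→d1:-→d2:-→d3:-→d4:-→d5:-→d6:-→d7:-→d8:H2→d9:- -> H2
  lookup 141.184.196.184: bits 1000110110111000110001001011100 walk d0:H4→d1:-→d2:-→d3:-→d4:-→d5:-→d6:-→d7:-→d8:-→d9:-→d10:-→d11:-→d12:-→d13:-→d14:-→d15:-→d16:H3→d17:-→d18:-→d19:-→d20:-→d21:-→d22:-→d23:-→d24:-→d25:-→d26:-→d27:-→d28:-→d29:-→d30:-→d31:H0 -> H0
  lookup 0.109.122.162: bits 0000000001101101011110101010001 walk d0:H4→d1:-→d2:-→d3:-→d4:-→d5:-→d6:-→d7:-→d8:-→d9:-→d10:-→d11:H2→d12:-→d13:-→d14:-→d15:-→d16:-→d17:-→d18:-→d19:-→d20:-→d21:-→d22:-→d23:-→d24:-→d25:-→d26:-→d27:-→d28:-→d29:-→d30:-→d31:H3 -> H3
  add 0.109.122.128/25 -> H3 at depth 25
  lookup 150.0.0.15: bits 100101100 walk d0:H4→d1:-→d2:-→d3:-→d4:-→d5:-→d6:-→d7:-→d8:H2→d9:- -> H2

== LOOKUPS ==
["H4","H4","H4","H0","H2","H4","H4","H0","H0","H2","H0","H3","H2"]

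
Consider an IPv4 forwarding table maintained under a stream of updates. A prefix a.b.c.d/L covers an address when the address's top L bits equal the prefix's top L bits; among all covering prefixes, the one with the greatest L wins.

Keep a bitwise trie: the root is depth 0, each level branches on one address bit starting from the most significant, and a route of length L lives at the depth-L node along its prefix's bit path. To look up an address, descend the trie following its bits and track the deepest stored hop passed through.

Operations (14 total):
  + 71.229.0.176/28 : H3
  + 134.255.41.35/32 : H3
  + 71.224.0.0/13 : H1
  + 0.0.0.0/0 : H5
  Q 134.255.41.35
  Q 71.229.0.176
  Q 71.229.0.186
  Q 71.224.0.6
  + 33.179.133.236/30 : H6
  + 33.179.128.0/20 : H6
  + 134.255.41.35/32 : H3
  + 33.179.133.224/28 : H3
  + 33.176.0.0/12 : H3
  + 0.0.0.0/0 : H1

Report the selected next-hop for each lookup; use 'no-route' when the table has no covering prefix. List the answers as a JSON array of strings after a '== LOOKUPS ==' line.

Trace:
  add 71.229.0.176/28 -> H3 at depth 28
  add 134.255.41.35/32 -> H3 at depth 32
  add 71.224.0.0/13 -> H1 at depth 13
  add 0.0.0.0/0 -> H5 at depth 0
  lookup 134.255.41.35: bits 10000110111111110010100100100011 walk d0:H5→d1:-→d2:-→d3:-→d4:-→d5:-→d6:-→d7:-→d8:-→d9:-→d10:-→d11:-→d12:-→d13:-→d14:-→d15:-→d16:-→d17:-→d18:-→d19:-→d20:-→d21:-→d22:-→d23:-→d24:-→d25:-→d26:-→d27:-→d28:-→d29:-→d30:-→d31:-→d32:H3 -> H3
  lookup 71.229.0.176: bits 0100011111100101000000001011 walk d0:H5→d1:-→d2:-→d3:-→d4:-→d5:-→d6:-→d7:-→d8:-→d9:-→d10:-→d11:-→d12:-→d13:H1→d14:-→d15:-→d16:-→d17:-→d18:-→d19:-→d20:-→d21:-→d22:-→d23:-→d24:-→d25:-→d26:-→d27:-→d28:H3 -> H3
  lookup 71.229.0.186: bits 0100011111100101000000001011 walk d0:H5→d1:-→d2:-→d3:-→d4:-→d5:-→d6:-→d7:-→d8:-→d9:-→d10:-→d11:-→d12:-→d13:H1→d14:-→d15:-→d16:-→d17:-→d18:-→d19:-→d20:-→d21:-→d22:-→d23:-→d24:-→d25:-→d26:-→d27:-→d28:H3 -> H3
  lookup 71.224.0.6: bits 0100011111100 walk d0:H5→d1:-→d2:-→d3:-→d4:-→d5:-→d6:-→d7:-→d8:-→d9:-→d10:-→d11:-→d12:-→d13:H1 -> H1
  add 33.179.133.236/30 -> H6 at depth 30
  add 33.179.128.0/20 -> H6 at depth 20
  add 134.255.41.35/32 -> H3 at depth 32
  add 33.179.133.224/28 -> H3 at depth 28
  add 33.176.0.0/12 -> H3 at depth 12
  add 0.0.0.0/0 -> H1 at depth 0

== LOOKUPS ==
["H3","H3","H3","H1"]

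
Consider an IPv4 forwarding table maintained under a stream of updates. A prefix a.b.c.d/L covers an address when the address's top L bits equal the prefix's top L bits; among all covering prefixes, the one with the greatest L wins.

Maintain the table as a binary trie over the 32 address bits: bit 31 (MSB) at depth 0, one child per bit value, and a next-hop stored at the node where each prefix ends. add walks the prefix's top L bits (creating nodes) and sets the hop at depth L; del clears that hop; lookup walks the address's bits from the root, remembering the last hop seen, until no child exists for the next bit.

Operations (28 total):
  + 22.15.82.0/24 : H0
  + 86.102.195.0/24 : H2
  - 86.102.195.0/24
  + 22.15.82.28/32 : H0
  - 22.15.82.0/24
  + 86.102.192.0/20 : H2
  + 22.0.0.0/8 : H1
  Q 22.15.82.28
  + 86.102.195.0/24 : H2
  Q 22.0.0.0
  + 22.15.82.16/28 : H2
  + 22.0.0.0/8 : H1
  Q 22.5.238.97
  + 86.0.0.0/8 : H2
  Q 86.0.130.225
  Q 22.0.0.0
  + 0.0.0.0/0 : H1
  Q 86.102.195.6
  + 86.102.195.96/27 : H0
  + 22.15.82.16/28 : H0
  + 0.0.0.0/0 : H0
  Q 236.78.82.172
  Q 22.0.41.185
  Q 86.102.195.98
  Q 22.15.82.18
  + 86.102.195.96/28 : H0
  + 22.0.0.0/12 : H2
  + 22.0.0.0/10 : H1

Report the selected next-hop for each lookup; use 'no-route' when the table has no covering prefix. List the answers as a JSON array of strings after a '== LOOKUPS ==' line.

Trace:
  add 22.15.82.0/24 -> H0 at depth 24
  add 86.102.195.0/24 -> H2 at depth 24
  - 86.102.195.0/24 clear@24
  add 22.15.82.28/32 -> H0 at depth 32
  - 22.15.82.0/24 clear@24
  add 86.102.192.0/20 -> H2 at depth 20
  add 22.0.0.0/8 -> H1 at depth 8
  ? 22.15.82.28  path d0:-→d1:-→d2:-→d3:-→d4:-→d5:-→d6:-→d7:-→d8:H1→d9:-→d10:-→d11:-→d12:-→d13:-→d14:-→d15:-→d16:-→d17:-→d18:-→d19:-→d20:-→d21:-→d22:-→d23:-→d24:-→d25:-→d26:-→d27:-→d28:-→d29:-→d30:-→d31:-→d32:H0  best=H0
  add 86.102.195.0/24 -> H2 at depth 24
  ? 22.0.0.0  path d0:-→d1:-→d2:-→d3:-→d4:-→d5:-→d6:-→d7:-→d8:H1→d9:-→d10:-→d11:-→d12:-  best=H1
  add 22.15.82.16/28 -> H2 at depth 28
  add 22.0.0.0/8 -> H1 at depth 8
  ? 22.5.238.97  path d0:-→d1:-→d2:-→d3:-→d4:-→d5:-→d6:-→d7:-→d8:H1→d9:-→d10:-→d11:-→d12:-  best=H1
  add 86.0.0.0/8 -> H2 at depth 8
  ? 86.0.130.225  path d0:-→d1:-→d2:-→d3:-→d4:-→d5:-→d6:-→d7:-→d8:H2→d9:-  best=H2
  ? 22.0.0.0  path d0:-→d1:-→d2:-→d3:-→d4:-→d5:-→d6:-→d7:-→d8:H1→d9:-→d10:-→d11:-→d12:-  best=H1
  add 0.0.0.0/0 -> H1 at depth 0
  ? 86.102.195.6  path d0:H1→d1:-→d2:-→d3:-→d4:-→d5:-→d6:-→d7:-→d8:H2→d9:-→d10:-→d11:-→d12:-→d13:-→d14:-→d15:-→d16:-→d17:-→d18:-→d19:-→d20:H2→d21:-→d22:-→d23:-→d24:H2  best=H2
  add 86.102.195.96/27 -> H0 at depth 27
  add 22.15.82.16/28 -> H0 at depth 28
  add 0.0.0.0/0 -> H0 at depth 0
  ? 236.78.82.172  path d0:H0  best=H0
  ? 22.0.41.185  path d0:H0→d1:-→d2:-→d3:-→d4:-→d5:-→d6:-→d7:-→d8:H1→d9:-→d10:-→d11:-→d12:-  best=H1
  ? 86.102.195.98  path d0:H0→d1:-→d2:-→d3:-→d4:-→d5:-→d6:-→d7:-→d8:H2→d9:-→d10:-→d11:-→d12:-→d13:-→d14:-→d15:-→d16:-→d17:-→d18:-→d19:-→d20:H2→d21:-→d22:-→d23:-→d24:H2→d25:-→d26:-→d27:H0  best=H0
  ? 22.15.82.18  path d0:H0→d1:-→d2:-→d3:-→d4:-→d5:-→d6:-→d7:-→d8:H1→d9:-→d10:-→d11:-→d12:-→d13:-→d14:-→d15:-→d16:-→d17:-→d18:-→d19:-→d20:-→d21:-→d22:-→d23:-→d24:-→d25:-→d26:-→d27:-→d28:H0  best=H0
  add 86.102.195.96/28 -> H0 at depth 28
  add 22.0.0.0/12 -> H2 at depth 12
  add 22.0.0.0/10 -> H1 at depth 10

== LOOKUPS ==
["H0","H1","H1","H2","H1","H2","H0","H1","H0","H0"]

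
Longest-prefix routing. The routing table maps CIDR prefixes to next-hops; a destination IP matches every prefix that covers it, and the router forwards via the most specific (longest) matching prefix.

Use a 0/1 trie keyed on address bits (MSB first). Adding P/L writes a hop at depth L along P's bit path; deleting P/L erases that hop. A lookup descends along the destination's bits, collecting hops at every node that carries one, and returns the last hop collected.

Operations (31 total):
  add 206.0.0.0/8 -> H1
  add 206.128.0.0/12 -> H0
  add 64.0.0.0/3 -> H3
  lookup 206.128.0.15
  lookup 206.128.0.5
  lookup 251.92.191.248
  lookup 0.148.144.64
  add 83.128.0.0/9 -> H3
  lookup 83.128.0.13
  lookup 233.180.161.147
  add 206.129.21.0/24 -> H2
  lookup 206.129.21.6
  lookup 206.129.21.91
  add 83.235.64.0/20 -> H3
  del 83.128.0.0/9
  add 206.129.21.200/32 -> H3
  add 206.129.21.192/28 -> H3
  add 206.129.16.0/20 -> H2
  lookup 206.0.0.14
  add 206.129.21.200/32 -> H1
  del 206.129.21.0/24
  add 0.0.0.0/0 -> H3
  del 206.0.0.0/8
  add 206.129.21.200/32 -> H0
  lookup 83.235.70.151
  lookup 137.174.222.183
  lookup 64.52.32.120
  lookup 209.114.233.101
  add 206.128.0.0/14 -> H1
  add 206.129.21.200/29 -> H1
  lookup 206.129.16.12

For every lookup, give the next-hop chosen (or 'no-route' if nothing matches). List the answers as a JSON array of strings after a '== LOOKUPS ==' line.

Trace:
  add 206.0.0.0/8 -> H1 at depth 8
  add 206.128.0.0/12 -> H0 at depth 12
  add 64.0.0.0/3 -> H3 at depth 3
  lookup 206.128.0.15: bits 110011101000 walk d0:-→d1:-→d2:-→d3:-→d4:-→d5:-→d6:-→d7:-→d8:H1→d9:-→d10:-→d11:-→d12:H0 -> H0
  lookup 206.128.0.5: bits 110011101000 walk d0:-→d1:-→d2:-→d3:-→d4:-→d5:-→d6:-→d7:-→d8:H1→d9:-→d10:-→d11:-→d12:H0 -> H0
  lookup 251.92.191.248: bits 11 walk d0:-→d1:-→d2:- -> no-route
  lookup 0.148.144.64: bits 0 walk d0:-→d1:- -> no-route
  add 83.128.0.0/9 -> H3 at depth 9
  lookup 83.128.0.13: bits 010100111 walk d0:-→d1:-→d2:-→d3:H3→d4:-→d5:-→d6:-→d7:-→d8:-→d9:H3 -> H3
  lookup 233.180.161.147: bits 11 walk d0:-→d1:-→d2:- -> no-route
  add 206.129.21.0/24 -> H2 at depth 24
  lookup 206.129.21.6: bits 110011101000000100010101 walk d0:-→d1:-→d2:-→d3:-→d4:-→d5:-→d6:-→d7:-→d8:H1→d9:-→d10:-→d11:-→d12:H0→d13:-→d14:-→d15:-→d16:-→d17:-→d18:-→d19:-→d20:-→d21:-→d22:-→d23:-→d24:H2 -> H2
  lookup 206.129.21.91: bits 110011101000000100010101 walk d0:-→d1:-→d2:-→d3:-→d4:-→d5:-→d6:-→d7:-→d8:H1→d9:-→d10:-→d11:-→d12:H0→d13:-→d14:-→d15:-→d16:-→d17:-→d18:-→d19:-→d20:-→d21:-→d22:-→d23:-→d24:H2 -> H2
  add 83.235.64.0/20 -> H3 at depth 20
  del 83.128.0.0/9 (clear depth 9)
  add 206.129.21.200/32 -> H3 at depth 32
  add 206.129.21.192/28 -> H3 at depth 28
  add 206.129.16.0/20 -> H2 at depth 20
  lookup 206.0.0.14: bits 11001110 walk d0:-→d1:-→d2:-→d3:-→d4:-→d5:-→d6:-→d7:-→d8:H1 -> H1
  add 206.129.21.200/32 -> H1 at depth 32
  del 206.129.21.0/24 (clear depth 24)
  add 0.0.0.0/0 -> H3 at depth 0
  del 206.0.0.0/8 (clear depth 8)
  add 206.129.21.200/32 -> H0 at depth 32
  lookup 83.235.70.151: bits 01010011111010110100 walk d0:H3→d1:-→d2:-→d3:H3→d4:-→d5:-→d6:-→d7:-→d8:-→d9:-→d10:-→d11:-→d12:-→d13:-→d14:-→d15:-→d16:-→d17:-→d18:-→d19:-→d20:H3 -> H3
  lookup 137.174.222.183: bits 1 walk d0:H3→d1:- -> H3
  lookup 64.52.32.120: bits 010 walk d0:H3→d1:-→d2:-→d3:H3 -> H3
  lookup 209.114.233.101: bits 110 walk d0:H3→d1:-→d2:-→d3:- -> H3
  add 206.128.0.0/14 -> H1 at depth 14
  add 206.129.21.200/29 -> H1 at depth 29
  lookup 206.129.16.12: bits 110011101000000100010 walk d0:H3→d1:-→d2:-→d3:-→d4:-→d5:-→d6:-→d7:-→d8:-→d9:-→d10:-→d11:-→d12:H0→d13:-→d14:H1→d15:-→d16:-→d17:-→d18:-→d19:-→d20:H2→d21:- -> H2

== LOOKUPS ==
["H0","H0","no-route","no-route","H3","no-route","H2","H2","H1","H3","H3","H3","H3","H2"]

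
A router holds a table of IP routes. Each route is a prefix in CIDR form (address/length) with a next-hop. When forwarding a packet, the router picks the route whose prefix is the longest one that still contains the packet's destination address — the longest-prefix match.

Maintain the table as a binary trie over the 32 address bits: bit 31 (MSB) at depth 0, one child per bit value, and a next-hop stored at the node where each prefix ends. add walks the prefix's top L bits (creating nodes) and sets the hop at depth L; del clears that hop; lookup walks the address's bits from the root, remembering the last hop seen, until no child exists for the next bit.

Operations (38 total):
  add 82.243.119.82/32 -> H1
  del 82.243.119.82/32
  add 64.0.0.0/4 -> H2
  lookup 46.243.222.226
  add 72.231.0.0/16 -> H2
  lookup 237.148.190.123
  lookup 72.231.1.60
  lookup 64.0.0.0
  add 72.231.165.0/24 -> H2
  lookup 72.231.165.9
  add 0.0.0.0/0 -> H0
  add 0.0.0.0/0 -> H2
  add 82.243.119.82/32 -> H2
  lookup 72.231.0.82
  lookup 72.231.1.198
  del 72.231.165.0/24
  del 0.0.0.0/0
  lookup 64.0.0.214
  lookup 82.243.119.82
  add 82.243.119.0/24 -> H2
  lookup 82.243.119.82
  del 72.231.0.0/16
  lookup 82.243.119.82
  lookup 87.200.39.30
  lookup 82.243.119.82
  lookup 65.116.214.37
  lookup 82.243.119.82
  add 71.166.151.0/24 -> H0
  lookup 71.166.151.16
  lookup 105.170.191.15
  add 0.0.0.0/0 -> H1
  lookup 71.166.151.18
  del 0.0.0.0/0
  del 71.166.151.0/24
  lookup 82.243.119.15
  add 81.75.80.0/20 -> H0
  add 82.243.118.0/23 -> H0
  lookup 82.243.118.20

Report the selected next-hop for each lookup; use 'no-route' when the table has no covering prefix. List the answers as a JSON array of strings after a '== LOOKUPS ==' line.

Process each operation:
  add 82.243.119.82/32 -> H1 at depth 32
  - 82.243.119.82/32 clear@32
  add 64.0.0.0/4 -> H2 at depth 4
  lookup 46.243.222.226: bits 0 walk d0:-→d1:- -> no-route
  add 72.231.0.0/16 -> H2 at depth 16
  lookup 237.148.190.123: bits ε walk d0:- -> no-route
  lookup 72.231.1.60: bits 0100100011100111 walk d0:-→d1:-→d2:-→d3:-→d4:H2→d5:-→d6:-→d7:-→d8:-→d9:-→d10:-→d11:-→d12:-→d13:-→d14:-→d15:-→d16:H2 -> H2
  lookup 64.0.0.0: bits 0100 walk d0:-→d1:-→d2:-→d3:-→d4:H2 -> H2
  add 72.231.165.0/24 -> H2 at depth 24
  lookup 72.231.165.9: bits 010010001110011110100101 walk d0:-→d1:-→d2:-→d3:-→d4:H2→d5:-→d6:-→d7:-→d8:-→d9:-→d10:-→d11:-→d12:-→d13:-→d14:-→d15:-→d16:H2→d17:-→d18:-→d19:-→d20:-→d21:-→d22:-→d23:-→d24:H2 -> H2
  add 0.0.0.0/0 -> H0 at depth 0
  add 0.0.0.0/0 -> H2 at depth 0
  add 82.243.119.82/32 -> H2 at depth 32
  lookup 72.231.0.82: bits 0100100011100111 walk d0:H2→d1:-→d2:-→d3:-→d4:H2→d5:-→d6:-→d7:-→d8:-→d9:-→d10:-→d11:-→d12:-→d13:-→d14:-→d15:-→d16:H2 -> H2
  lookup 72.231.1.198: bits 0100100011100111 walk d0:H2→d1:-→d2:-→d3:-→d4:H2→d5:-→d6:-→d7:-→d8:-→d9:-→d10:-→d11:-→d12:-→d13:-→d14:-→d15:-→d16:H2 -> H2
  - 72.231.165.0/24 clear@24
  - 0.0.0.0/0 clear@0
  lookup 64.0.0.214: bits 0100 walk d0:-→d1:-→d2:-→d3:-→d4:H2 -> H2
  lookup 82.243.119.82: bits 01010010111100110111011101010010 walk d0:-→d1:-→d2:-→d3:-→d4:-→d5:-→d6:-→d7:-→d8:-→d9:-→d10:-→d11:-→d12:-→d13:-→d14:-→d15:-→d16:-→d17:-→d18:-→d19:-→d20:-→d21:-→d22:-→d23:-→d24:-→d25:-→d26:-→d27:-→d28:-→d29:-→d30:-→d31:-→d32:H2 -> H2
  add 82.243.119.0/24 -> H2 at depth 24
  lookup 82.243.119.82: bits 01010010111100110111011101010010 walk d0:-→d1:-→d2:-→d3:-→d4:-→d5:-→d6:-→d7:-→d8:-→d9:-→d10:-→d11:-→d12:-→d13:-→d14:-→d15:-→d16:-→d17:-→d18:-→d19:-→d20:-→d21:-→d22:-→d23:-→d24:H2→d25:-→d26:-→d27:-→d28:-→d29:-→d30:-→d31:-→d32:H2 -> H2
  - 72.231.0.0/16 clear@16
  lookup 82.243.119.82: bits 01010010111100110111011101010010 walk d0:-→d1:-→d2:-→d3:-→d4:-→d5:-→d6:-→d7:-→d8:-→d9:-→d10:-→d11:-→d12:-→d13:-→d14:-→d15:-→d16:-→d17:-→d18:-→d19:-→d20:-→d21:-→d22:-→d23:-→d24:H2→d25:-→d26:-→d27:-→d28:-→d29:-→d30:-→d31:-→d32:H2 -> H2
  lookup 87.200.39.30: bits 01010 walk d0:-→d1:-→d2:-→d3:-→d4:-→d5:- -> no-route
  lookup 82.243.119.82: bits 01010010111100110111011101010010 walk d0:-→d1:-→d2:-→d3:-→d4:-→d5:-→d6:-→d7:-→d8:-→d9:-→d10:-→d11:-→d12:-→d13:-→d14:-→d15:-→d16:-→d17:-→d18:-→d19:-→d20:-→d21:-→d22:-→d23:-→d24:H2→d25:-→d26:-→d27:-→d28:-→d29:-→d30:-→d31:-→d32:H2 -> H2
  lookup 65.116.214.37: bits 0100 walk d0:-→d1:-→d2:-→d3:-→d4:H2 -> H2
  lookup 82.243.119.82: bits 01010010111100110111011101010010 walk d0:-→d1:-→d2:-→d3:-→d4:-→d5:-→d6:-→d7:-→d8:-→d9:-→d10:-→d11:-→d12:-→d13:-→d14:-→d15:-→d16:-→d17:-→d18:-→d19:-→d20:-→d21:-→d22:-→d23:-→d24:H2→d25:-→d26:-→d27:-→d28:-→d29:-→d30:-→d31:-→d32:H2 -> H2
  add 71.166.151.0/24 -> H0 at depth 24
  lookup 71.166.151.16: bits 010001111010011010010111 walk d0:-→d1:-→d2:-→d3:-→d4:H2→d5:-→d6:-→d7:-→d8:-→d9:-→d10:-→d11:-→d12:-→d13:-→d14:-→d15:-→d16:-→d17:-→d18:-→d19:-→d20:-→d21:-→d22:-→d23:-→d24:H0 -> H0
  lookup 105.170.191.15: bits 01 walk d0:-→d1:-→d2:- -> no-route
  add 0.0.0.0/0 -> H1 at depth 0
  lookup 71.166.151.18: bits 010001111010011010010111 walk d0:H1→d1:-→d2:-→d3:-→d4:H2→d5:-→d6:-→d7:-→d8:-→d9:-→d10:-→d11:-→d12:-→d13:-→d14:-→d15:-→d16:-→d17:-→d18:-→d19:-→d20:-→d21:-→d22:-→d23:-→d24:H0 -> H0
  - 0.0.0.0/0 clear@0
  - 71.166.151.0/24 clear@24
  lookup 82.243.119.15: bits 0101001011110011011101110 walk d0:-→d1:-→d2:-→d3:-→d4:-→d5:-→d6:-→d7:-→d8:-→d9:-→d10:-→d11:-→d12:-→d13:-→d14:-→d15:-→d16:-→d17:-→d18:-→d19:-→d20:-→d21:-→d22:-→d23:-→d24:H2→d25:- -> H2
  add 81.75.80.0/20 -> H0 at depth 20
  add 82.243.118.0/23 -> H0 at depth 23
  lookup 82.243.118.20: bits 01010010111100110111011 walk d0:-→d1:-→d2:-→d3:-→d4:-→d5:-→d6:-→d7:-→d8:-→d9:-→d10:-→d11:-→d12:-→d13:-→d14:-→d15:-→d16:-→d17:-→d18:-→d19:-→d20:-→d21:-→d22:-→d23:H0 -> H0

== LOOKUPS ==
["no-route","no-route","H2","H2","H2","H2","H2","H2","H2","H2","H2","no-route","H2","H2","H2","H0","no-route","H0","H2","H0"]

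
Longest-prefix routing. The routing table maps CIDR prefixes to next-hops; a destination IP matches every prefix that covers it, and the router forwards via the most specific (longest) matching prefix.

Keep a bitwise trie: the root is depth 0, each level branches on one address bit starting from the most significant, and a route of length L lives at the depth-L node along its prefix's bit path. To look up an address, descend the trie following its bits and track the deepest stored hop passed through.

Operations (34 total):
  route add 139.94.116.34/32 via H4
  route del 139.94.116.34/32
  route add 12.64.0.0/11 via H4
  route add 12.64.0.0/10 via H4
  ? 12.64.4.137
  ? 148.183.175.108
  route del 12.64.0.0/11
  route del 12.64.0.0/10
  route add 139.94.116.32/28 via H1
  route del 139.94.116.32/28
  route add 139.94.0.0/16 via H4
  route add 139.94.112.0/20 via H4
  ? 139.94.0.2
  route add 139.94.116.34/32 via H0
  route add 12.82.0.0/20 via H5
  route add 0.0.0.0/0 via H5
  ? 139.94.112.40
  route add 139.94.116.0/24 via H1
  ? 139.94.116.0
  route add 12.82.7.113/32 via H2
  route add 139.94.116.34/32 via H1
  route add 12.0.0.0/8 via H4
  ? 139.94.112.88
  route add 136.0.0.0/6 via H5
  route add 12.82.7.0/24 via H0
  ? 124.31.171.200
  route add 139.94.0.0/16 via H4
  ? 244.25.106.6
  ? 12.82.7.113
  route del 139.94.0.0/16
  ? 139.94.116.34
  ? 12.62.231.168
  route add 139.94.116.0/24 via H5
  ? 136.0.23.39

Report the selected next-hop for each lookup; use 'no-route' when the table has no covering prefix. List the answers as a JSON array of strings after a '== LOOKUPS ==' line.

Trace:
  + 139.94.116.34/32 (H4) depth=32
  del 139.94.116.34/32 (clear depth 32)
  + 12.64.0.0/11 (H4) depth=11
  + 12.64.0.0/10 (H4) depth=10
  Q 12.64.4.137: descend 00001100010 ; hops seen [H4,H4] ; pick H4
  Q 148.183.175.108: descend 100 ; hops seen [∅] ; pick no-route
  del 12.64.0.0/11 (clear depth 11)
  del 12.64.0.0/10 (clear depth 10)
  + 139.94.116.32/28 (H1) depth=28
  del 139.94.116.32/28 (clear depth 28)
  + 139.94.0.0/16 (H4) depth=16
  + 139.94.112.0/20 (H4) depth=20
  Q 139.94.0.2: descend 10001011010111100 ; hops seen [H4] ; pick H4
  + 139.94.116.34/32 (H0) depth=32
  + 12.82.0.0/20 (H5) depth=20
  + 0.0.0.0/0 (H5) depth=0
  Q 139.94.112.40: descend 100010110101111001110 ; hops seen [H5,H4,H4] ; pick H4
  + 139.94.116.0/24 (H1) depth=24
  Q 139.94.116.0: descend 10001011010111100111010000 ; hops seen [H5,H4,H4,H1] ; pick H1
  + 12.82.7.113/32 (H2) depth=32
  + 139.94.116.34/32 (H1) depth=32
  + 12.0.0.0/8 (H4) depth=8
  Q 139.94.112.88: descend 100010110101111001110 ; hops seen [H5,H4,H4] ; pick H4
  + 136.0.0.0/6 (H5) depth=6
  + 12.82.7.0/24 (H0) depth=24
  Q 124.31.171.200: descend 0 ; hops seen [H5] ; pick H5
  + 139.94.0.0/16 (H4) depth=16
  Q 244.25.106.6: descend 1 ; hops seen [H5] ; pick H5
  Q 12.82.7.113: descend 00001100010100100000011101110001 ; hops seen [H5,H4,H5,H0,H2] ; pick H2
  del 139.94.0.0/16 (clear depth 16)
  Q 139.94.116.34: descend 10001011010111100111010000100010 ; hops seen [H5,H5,H4,H1,H1] ; pick H1
  Q 12.62.231.168: descend 000011000 ; hops seen [H5,H4] ; pick H4
  + 139.94.116.0/24 (H5) depth=24
  Q 136.0.23.39: descend 100010 ; hops seen [H5,H5] ; pick H5

== LOOKUPS ==
["H4","no-route","H4","H4","H1","H4","H5","H5","H2","H1","H4","H5"]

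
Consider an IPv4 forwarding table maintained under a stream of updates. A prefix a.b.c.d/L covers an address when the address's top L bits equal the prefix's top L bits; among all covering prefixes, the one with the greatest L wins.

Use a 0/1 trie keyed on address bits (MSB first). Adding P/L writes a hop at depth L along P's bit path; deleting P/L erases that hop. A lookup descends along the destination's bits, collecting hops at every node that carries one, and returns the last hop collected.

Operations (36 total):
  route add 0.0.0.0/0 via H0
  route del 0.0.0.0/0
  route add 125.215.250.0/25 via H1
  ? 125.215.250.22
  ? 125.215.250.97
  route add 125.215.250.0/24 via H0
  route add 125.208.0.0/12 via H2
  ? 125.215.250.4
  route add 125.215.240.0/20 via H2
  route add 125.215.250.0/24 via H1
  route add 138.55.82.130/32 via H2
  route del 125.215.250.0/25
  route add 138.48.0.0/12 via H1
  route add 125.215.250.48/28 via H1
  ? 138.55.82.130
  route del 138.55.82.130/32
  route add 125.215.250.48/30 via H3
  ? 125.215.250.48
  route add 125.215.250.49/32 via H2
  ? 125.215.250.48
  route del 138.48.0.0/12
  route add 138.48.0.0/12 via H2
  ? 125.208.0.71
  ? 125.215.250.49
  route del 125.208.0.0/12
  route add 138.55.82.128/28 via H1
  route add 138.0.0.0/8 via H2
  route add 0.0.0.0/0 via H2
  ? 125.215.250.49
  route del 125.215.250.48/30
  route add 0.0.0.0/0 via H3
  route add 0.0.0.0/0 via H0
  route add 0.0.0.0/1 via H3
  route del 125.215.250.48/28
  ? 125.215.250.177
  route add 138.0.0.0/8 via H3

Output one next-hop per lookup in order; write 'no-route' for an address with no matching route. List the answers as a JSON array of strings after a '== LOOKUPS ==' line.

Process each operation:
  add 0.0.0.0/0 -> H0 at depth 0
  - 0.0.0.0/0 clear@0
  add 125.215.250.0/25 -> H1 at depth 25
  ? 125.215.250.22  path d0:-→d1:-→d2:-→d3:-→d4:-→d5:-→d6:-→d7:-→d8:-→d9:-→d10:-→d11:-→d12:-→d13:-→d14:-→d15:-→d16:-→d17:-→d18:-→d19:-→d20:-→d21:-→d22:-→d23:-→d24:-→d25:H1  best=H1
  ? 125.215.250.97  path d0:-→d1:-→d2:-→d3:-→d4:-→d5:-→d6:-→d7:-→d8:-→d9:-→d10:-→d11:-→d12:-→d13:-→d14:-→d15:-→d16:-→d17:-→d18:-→d19:-→d20:-→d21:-→d22:-→d23:-→d24:-→d25:H1  best=H1
  add 125.215.250.0/24 -> H0 at depth 24
  add 125.208.0.0/12 -> H2 at depth 12
  ? 125.215.250.4  path d0:-→d1:-→d2:-→d3:-→d4:-→d5:-→d6:-→d7:-→d8:-→d9:-→d10:-→d11:-→d12:H2→d13:-→d14:-→d15:-→d16:-→d17:-→d18:-→d19:-→d20:-→d21:-→d22:-→d23:-→d24:H0→d25:H1  best=H1
  add 125.215.240.0/20 -> H2 at depth 20
  add 125.215.250.0/24 -> H1 at depth 24
  add 138.55.82.130/32 -> H2 at depth 32
  - 125.215.250.0/25 clear@25
  add 138.48.0.0/12 -> H1 at depth 12
  add 125.215.250.48/28 -> H1 at depth 28
  ? 138.55.82.130  path d0:-→d1:-→d2:-→d3:-→d4:-→d5:-→d6:-→d7:-→d8:-→d9:-→d10:-→d11:-→d12:H1→d13:-→d14:-→d15:-→d16:-→d17:-→d18:-→d19:-→d20:-→d21:-→d22:-→d23:-→d24:-→d25:-→d26:-→d27:-→d28:-→d29:-→d30:-→d31:-→d32:H2  best=H2
  - 138.55.82.130/32 clear@32
  add 125.215.250.48/30 -> H3 at depth 30
  ? 125.215.250.48  path d0:-→d1:-→d2:-→d3:-→d4:-→d5:-→d6:-→d7:-→d8:-→d9:-→d10:-→d11:-→d12:H2→d13:-→d14:-→d15:-→d16:-→d17:-→d18:-→d19:-→d20:H2→d21:-→d22:-→d23:-→d24:H1→d25:-→d26:-→d27:-→d28:H1→d29:-→d30:H3  best=H3
  add 125.215.250.49/32 -> H2 at depth 32
  ? 125.215.250.48  path d0:-→d1:-→d2:-→d3:-→d4:-→d5:-→d6:-→d7:-→d8:-→d9:-→d10:-→d11:-→d12:H2→d13:-→d14:-→d15:-→d16:-→d17:-→d18:-→d19:-→d20:H2→d21:-→d22:-→d23:-→d24:H1→d25:-→d26:-→d27:-→d28:H1→d29:-→d30:H3→d31:-  best=H3
  - 138.48.0.0/12 clear@12
  add 138.48.0.0/12 -> H2 at depth 12
  ? 125.208.0.71  path d0:-→d1:-→d2:-→d3:-→d4:-→d5:-→d6:-→d7:-→d8:-→d9:-→d10:-→d11:-→d12:H2→d13:-  best=H2
  ? 125.215.250.49  path d0:-→d1:-→d2:-→d3:-→d4:-→d5:-→d6:-→d7:-→d8:-→d9:-→d10:-→d11:-→d12:H2→d13:-→d14:-→d15:-→d16:-→d17:-→d18:-→d19:-→d20:H2→d21:-→d22:-→d23:-→d24:H1→d25:-→d26:-→d27:-→d28:H1→d29:-→d30:H3→d31:-→d32:H2  best=H2
  - 125.208.0.0/12 clear@12
  add 138.55.82.128/28 -> H1 at depth 28
  add 138.0.0.0/8 -> H2 at depth 8
  add 0.0.0.0/0 -> H2 at depth 0
  ? 125.215.250.49  path d0:H2→d1:-→d2:-→d3:-→d4:-→d5:-→d6:-→d7:-→d8:-→d9:-→d10:-→d11:-→d12:-→d13:-→d14:-→d15:-→d16:-→d17:-→d18:-→d19:-→d20:H2→d21:-→d22:-→d23:-→d24:H1→d25:-→d26:-→d27:-→d28:H1→d29:-→d30:H3→d31:-→d32:H2  best=H2
  - 125.215.250.48/30 clear@30
  add 0.0.0.0/0 -> H3 at depth 0
  add 0.0.0.0/0 -> H0 at depth 0
  add 0.0.0.0/1 -> H3 at depth 1
  - 125.215.250.48/28 clear@28
  ? 125.215.250.177  path d0:H0→d1:H3→d2:-→d3:-→d4:-→d5:-→d6:-→d7:-→d8:-→d9:-→d10:-→d11:-→d12:-→d13:-→d14:-→d15:-→d16:-→d17:-→d18:-→d19:-→d20:H2→d21:-→d22:-→d23:-→d24:H1  best=H1
  add 138.0.0.0/8 -> H3 at depth 8

== LOOKUPS ==
["H1","H1","H1","H2","H3","H3","H2","H2","H2","H1"]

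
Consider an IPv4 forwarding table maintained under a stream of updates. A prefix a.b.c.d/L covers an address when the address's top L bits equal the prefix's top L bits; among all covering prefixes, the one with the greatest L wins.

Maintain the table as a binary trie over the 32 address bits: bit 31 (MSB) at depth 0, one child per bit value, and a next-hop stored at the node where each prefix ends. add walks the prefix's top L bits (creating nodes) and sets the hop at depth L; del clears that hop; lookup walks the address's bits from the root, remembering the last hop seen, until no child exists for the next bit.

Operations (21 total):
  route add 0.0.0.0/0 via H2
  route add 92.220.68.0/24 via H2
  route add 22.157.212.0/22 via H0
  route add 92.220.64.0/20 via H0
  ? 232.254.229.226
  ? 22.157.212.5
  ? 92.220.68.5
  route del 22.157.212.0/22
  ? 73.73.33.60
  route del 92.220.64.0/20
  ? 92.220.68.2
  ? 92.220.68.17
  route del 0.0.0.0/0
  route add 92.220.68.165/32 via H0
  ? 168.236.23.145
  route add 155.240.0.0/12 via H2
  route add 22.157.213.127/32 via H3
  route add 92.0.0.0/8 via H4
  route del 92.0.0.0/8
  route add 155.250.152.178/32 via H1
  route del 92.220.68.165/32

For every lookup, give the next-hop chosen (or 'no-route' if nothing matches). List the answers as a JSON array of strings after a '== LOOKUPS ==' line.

Process each operation:
  + 0.0.0.0/0 (H2) depth=0
  + 92.220.68.0/24 (H2) depth=24
  + 22.157.212.0/22 (H0) depth=22
  + 92.220.64.0/20 (H0) depth=20
  Q 232.254.229.226: descend ε ; hops seen [H2] ; pick H2
  Q 22.157.212.5: descend 0001011010011101110101 ; hops seen [H2,H0] ; pick H0
  Q 92.220.68.5: descend 010111001101110001000100 ; hops seen [H2,H0,H2] ; pick H2
  del 22.157.212.0/22 (clear depth 22)
  Q 73.73.33.60: descend 010 ; hops seen [H2] ; pick H2
  del 92.220.64.0/20 (clear depth 20)
  Q 92.220.68.2: descend 010111001101110001000100 ; hops seen [H2,H2] ; pick H2
  Q 92.220.68.17: descend 010111001101110001000100 ; hops seen [H2,H2] ; pick H2
  del 0.0.0.0/0 (clear depth 0)
  + 92.220.68.165/32 (H0) depth=32
  Q 168.236.23.145: descend ε ; hops seen [∅] ; pick no-route
  + 155.240.0.0/12 (H2) depth=12
  + 22.157.213.127/32 (H3) depth=32
  + 92.0.0.0/8 (H4) depth=8
  del 92.0.0.0/8 (clear depth 8)
  + 155.250.152.178/32 (H1) depth=32
  del 92.220.68.165/32 (clear depth 32)

== LOOKUPS ==
["H2","H0","H2","H2","H2","H2","no-route"]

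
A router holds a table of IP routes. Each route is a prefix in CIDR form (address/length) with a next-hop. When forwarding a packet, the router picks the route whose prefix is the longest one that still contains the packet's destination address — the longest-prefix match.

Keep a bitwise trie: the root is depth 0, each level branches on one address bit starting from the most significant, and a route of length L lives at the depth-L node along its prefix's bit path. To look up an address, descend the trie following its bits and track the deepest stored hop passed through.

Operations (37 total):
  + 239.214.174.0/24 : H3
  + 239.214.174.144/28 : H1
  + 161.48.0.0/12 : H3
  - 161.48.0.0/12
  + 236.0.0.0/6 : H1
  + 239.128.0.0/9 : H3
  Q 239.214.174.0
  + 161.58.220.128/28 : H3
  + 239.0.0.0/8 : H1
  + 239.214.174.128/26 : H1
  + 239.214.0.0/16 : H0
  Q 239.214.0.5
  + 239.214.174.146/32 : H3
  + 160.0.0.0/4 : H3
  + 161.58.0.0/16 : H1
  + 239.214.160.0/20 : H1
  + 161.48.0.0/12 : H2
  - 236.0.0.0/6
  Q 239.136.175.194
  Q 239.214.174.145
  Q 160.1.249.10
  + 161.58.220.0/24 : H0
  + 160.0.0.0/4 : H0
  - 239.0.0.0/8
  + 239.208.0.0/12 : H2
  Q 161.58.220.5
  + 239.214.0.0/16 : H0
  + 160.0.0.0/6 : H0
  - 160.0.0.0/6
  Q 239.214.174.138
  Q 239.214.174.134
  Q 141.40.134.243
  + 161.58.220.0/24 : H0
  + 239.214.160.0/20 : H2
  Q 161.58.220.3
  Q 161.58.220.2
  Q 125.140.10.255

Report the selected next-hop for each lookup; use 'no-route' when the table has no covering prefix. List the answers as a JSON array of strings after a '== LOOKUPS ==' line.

Apply in order:
  + 239.214.174.0/24 (H3) depth=24
  + 239.214.174.144/28 (H1) depth=28
  + 161.48.0.0/12 (H3) depth=12
  del 161.48.0.0/12 (clear depth 12)
  + 236.0.0.0/6 (H1) depth=6
  + 239.128.0.0/9 (H3) depth=9
  Q 239.214.174.0: descend 111011111101011010101110 ; hops seen [H1,H3,H3] ; pick H3
  + 161.58.220.128/28 (H3) depth=28
  + 239.0.0.0/8 (H1) depth=8
  + 239.214.174.128/26 (H1) depth=26
  + 239.214.0.0/16 (H0) depth=16
  Q 239.214.0.5: descend 1110111111010110 ; hops seen [H1,H1,H3,H0] ; pick H0
  + 239.214.174.146/32 (H3) depth=32
  + 160.0.0.0/4 (H3) depth=4
  + 161.58.0.0/16 (H1) depth=16
  + 239.214.160.0/20 (H1) depth=20
  + 161.48.0.0/12 (H2) depth=12
  del 236.0.0.0/6 (clear depth 6)
  Q 239.136.175.194: descend 111011111 ; hops seen [H1,H3] ; pick H3
  Q 239.214.174.145: descend 111011111101011010101110100100 ; hops seen [H1,H3,H0,H1,H3,H1,H1] ; pick H1
  Q 160.1.249.10: descend 1010000 ; hops seen [H3] ; pick H3
  + 161.58.220.0/24 (H0) depth=24
  + 160.0.0.0/4 (H0) depth=4
  del 239.0.0.0/8 (clear depth 8)
  + 239.208.0.0/12 (H2) depth=12
  Q 161.58.220.5: descend 101000010011101011011100 ; hops seen [H0,H2,H1,H0] ; pick H0
  + 239.214.0.0/16 (H0) depth=16
  + 160.0.0.0/6 (H0) depth=6
  del 160.0.0.0/6 (clear depth 6)
  Q 239.214.174.138: descend 111011111101011010101110100 ; hops seen [H3,H2,H0,H1,H3,H1] ; pick H1
  Q 239.214.174.134: descend 111011111101011010101110100 ; hops seen [H3,H2,H0,H1,H3,H1] ; pick H1
  Q 141.40.134.243: descend 10 ; hops seen [∅] ; pick no-route
  + 161.58.220.0/24 (H0) depth=24
  + 239.214.160.0/20 (H2) depth=20
  Q 161.58.220.3: descend 101000010011101011011100 ; hops seen [H0,H2,H1,H0] ; pick H0
  Q 161.58.220.2: descend 101000010011101011011100 ; hops seen [H0,H2,H1,H0] ; pick H0
  Q 125.140.10.255: descend ε ; hops seen [∅] ; pick no-route

== LOOKUPS ==
["H3","H0","H3","H1","H3","H0","H1","H1","no-route","H0","H0","no-route"]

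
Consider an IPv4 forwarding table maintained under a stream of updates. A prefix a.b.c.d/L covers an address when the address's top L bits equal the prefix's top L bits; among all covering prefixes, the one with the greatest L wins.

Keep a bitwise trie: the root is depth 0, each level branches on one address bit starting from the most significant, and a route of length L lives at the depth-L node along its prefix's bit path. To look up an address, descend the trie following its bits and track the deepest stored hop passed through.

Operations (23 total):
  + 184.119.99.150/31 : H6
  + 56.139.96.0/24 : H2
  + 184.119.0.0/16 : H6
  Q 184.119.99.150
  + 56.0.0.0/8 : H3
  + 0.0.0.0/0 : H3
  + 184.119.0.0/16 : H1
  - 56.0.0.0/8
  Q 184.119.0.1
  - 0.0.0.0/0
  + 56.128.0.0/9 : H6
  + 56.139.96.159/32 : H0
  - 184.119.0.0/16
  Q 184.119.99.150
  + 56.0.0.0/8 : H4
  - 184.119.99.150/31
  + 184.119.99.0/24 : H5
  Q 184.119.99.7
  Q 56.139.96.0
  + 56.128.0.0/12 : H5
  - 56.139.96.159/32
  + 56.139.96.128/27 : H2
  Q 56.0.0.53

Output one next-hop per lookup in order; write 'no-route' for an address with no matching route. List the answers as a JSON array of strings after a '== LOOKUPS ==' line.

Apply in order:
  + 184.119.99.150/31 (H6) depth=31
  + 56.139.96.0/24 (H2) depth=24
  + 184.119.0.0/16 (H6) depth=16
  lookup 184.119.99.150: bits 1011100001110111011000111001011 walk d0:-→d1:-→d2:-→d3:-→d4:-→d5:-→d6:-→d7:-→d8:-→d9:-→d10:-→d11:-→d12:-→d13:-→d14:-→d15:-→d16:H6→d17:-→d18:-→d19:-→d20:-→d21:-→d22:-→d23:-→d24:-→d25:-→d26:-→d27:-→d28:-→d29:-→d30:-→d31:H6 -> H6
  + 56.0.0.0/8 (H3) depth=8
  + 0.0.0.0/0 (H3) depth=0
  + 184.119.0.0/16 (H1) depth=16
  del 56.0.0.0/8 (clear depth 8)
  lookup 184.119.0.1: bits 10111000011101110 walk d0:H3→d1:-→d2:-→d3:-→d4:-→d5:-→d6:-→d7:-→d8:-→d9:-→d10:-→d11:-→d12:-→d13:-→d14:-→d15:-→d16:H1→d17:- -> H1
  del 0.0.0.0/0 (clear depth 0)
  + 56.128.0.0/9 (H6) depth=9
  + 56.139.96.159/32 (H0) depth=32
  del 184.119.0.0/16 (clear depth 16)
  lookup 184.119.99.150: bits 1011100001110111011000111001011 walk d0:-→d1:-→d2:-→d3:-→d4:-→d5:-→d6:-→d7:-→d8:-→d9:-→d10:-→d11:-→d12:-→d13:-→d14:-→d15:-→d16:-→d17:-→d18:-→d19:-→d20:-→d21:-→d22:-→d23:-→d24:-→d25:-→d26:-→d27:-→d28:-→d29:-→d30:-→d31:H6 -> H6
  + 56.0.0.0/8 (H4) depth=8
  del 184.119.99.150/31 (clear depth 31)
  + 184.119.99.0/24 (H5) depth=24
  lookup 184.119.99.7: bits 101110000111011101100011 walk d0:-→d1:-→d2:-→d3:-→d4:-→d5:-→d6:-→d7:-→d8:-→d9:-→d10:-→d11:-→d12:-→d13:-→d14:-→d15:-→d16:-→d17:-→d18:-→d19:-→d20:-→d21:-→d22:-→d23:-→d24:H5 -> H5
  lookup 56.139.96.0: bits 001110001000101101100000 walk d0:-→d1:-→d2:-→d3:-→d4:-→d5:-→d6:-→d7:-→d8:H4→d9:H6→d10:-→d11:-→d12:-→d13:-→d14:-→d15:-→d16:-→d17:-→d18:-→d19:-→d20:-→d21:-→d22:-→d23:-→d24:H2 -> H2
  + 56.128.0.0/12 (H5) depth=12
  del 56.139.96.159/32 (clear depth 32)
  + 56.139.96.128/27 (H2) depth=27
  lookup 56.0.0.53: bits 00111000 walk d0:-→d1:-→d2:-→d3:-→d4:-→d5:-→d6:-→d7:-→d8:H4 -> H4

== LOOKUPS ==
["H6","H1","H6","H5","H2","H4"]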